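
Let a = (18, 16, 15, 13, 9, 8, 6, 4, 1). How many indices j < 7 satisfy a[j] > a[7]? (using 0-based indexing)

7 such elements

The element at index 7 is 4.
Elements before it: 18, 16, 15, 13, 9, 8, 6
Those larger than 4: 18, 16, 15, 13, 9, 8, 6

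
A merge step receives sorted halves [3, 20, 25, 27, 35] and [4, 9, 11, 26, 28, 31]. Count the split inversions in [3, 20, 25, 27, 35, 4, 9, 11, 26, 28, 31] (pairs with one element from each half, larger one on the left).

There are 16 cross-inversions.

Count, for every r in R, how many entries of L exceed r:
r = 4: 20, 25, 27, 35 → 4
r = 9: 20, 25, 27, 35 → 4
r = 11: 20, 25, 27, 35 → 4
r = 26: 27, 35 → 2
r = 28: 35 → 1
r = 31: 35 → 1
Cross-inversions: 4 + 4 + 4 + 2 + 1 + 1 = 16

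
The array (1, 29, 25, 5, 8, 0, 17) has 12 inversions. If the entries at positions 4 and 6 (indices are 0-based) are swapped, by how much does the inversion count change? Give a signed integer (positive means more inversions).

Positions 4 and 6 hold 8 and 17; after swapping, the array is [1, 29, 25, 5, 17, 0, 8].
Element-by-element contributions:
1: 1
29: 5
25: 4
5: 1
17: 2
0: 0
8: 0
Sum: 1 + 5 + 4 + 1 + 2 + 0 + 0 = 13
Change: 13 − 12 = +1

+1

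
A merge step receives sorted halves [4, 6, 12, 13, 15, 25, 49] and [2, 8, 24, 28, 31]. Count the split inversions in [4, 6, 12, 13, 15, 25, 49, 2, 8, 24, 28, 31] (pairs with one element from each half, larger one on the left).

Count, for every r in R, how many entries of L exceed r:
r = 2: 4, 6, 12, 13, 15, 25, 49 → 7
r = 8: 12, 13, 15, 25, 49 → 5
r = 24: 25, 49 → 2
r = 28: 49 → 1
r = 31: 49 → 1
Cross-inversions: 7 + 5 + 2 + 1 + 1 = 16

Cross-inversions: 16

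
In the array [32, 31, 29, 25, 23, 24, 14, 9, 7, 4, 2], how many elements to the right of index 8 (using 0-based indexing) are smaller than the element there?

The element at index 8 is 7.
Elements after it: 4, 2
Those smaller than 7: 4, 2

2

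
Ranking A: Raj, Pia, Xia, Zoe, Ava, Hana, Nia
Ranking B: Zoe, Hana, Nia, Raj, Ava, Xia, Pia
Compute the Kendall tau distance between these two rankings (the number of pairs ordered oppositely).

Assign each item its position (1..7) in the first ordering, then rewrite the second ordering as that position sequence:
positions: Raj→1, Pia→2, Xia→3, Zoe→4, Ava→5, Hana→6, Nia→7
second ordering as positions: [4, 6, 7, 1, 5, 3, 2]
Discordant pairs = inversions in this position sequence.
4: 1, 3, 2 → 3
6: 1, 5, 3, 2 → 4
7: 1, 5, 3, 2 → 4
1: 0
5: 3, 2 → 2
3: 2 → 1
2: 0
Total: 3 + 4 + 4 + 0 + 2 + 1 + 0 = 14

14 discordant pairs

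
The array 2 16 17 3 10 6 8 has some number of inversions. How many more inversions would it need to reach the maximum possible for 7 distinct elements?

Maximum inversions for 7 distinct elements is C(7, 2) = 7·6/2 = 21.
Current inversions — for each element, count later smaller elements:
2: 0
16: 4
17: 4
3: 0
10: 2
6: 0
8: 0
Current total: 0 + 4 + 4 + 0 + 2 + 0 + 0 = 10
Shortfall: 21 − 10 = 11

11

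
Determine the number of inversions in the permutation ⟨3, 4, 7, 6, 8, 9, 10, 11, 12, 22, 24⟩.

1 out-of-order pair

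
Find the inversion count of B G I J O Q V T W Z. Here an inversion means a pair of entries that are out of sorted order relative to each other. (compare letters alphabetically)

For each element, count later entries that are smaller:
B → none → 0
G → none → 0
I → none → 0
J → none → 0
O → none → 0
Q → none → 0
V → T → 1
T → none → 0
W → none → 0
Z → none → 0
Sum: 0 + 0 + 0 + 0 + 0 + 0 + 1 + 0 + 0 + 0 = 1

Inversions: 1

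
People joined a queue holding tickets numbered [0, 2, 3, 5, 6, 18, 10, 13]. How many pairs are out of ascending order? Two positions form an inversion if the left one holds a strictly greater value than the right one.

Element-by-element contributions:
0 → none → 0
2 → none → 0
3 → none → 0
5 → none → 0
6 → none → 0
18 → 10, 13 → 2
10 → none → 0
13 → none → 0
Sum: 0 + 0 + 0 + 0 + 0 + 2 + 0 + 0 = 2

2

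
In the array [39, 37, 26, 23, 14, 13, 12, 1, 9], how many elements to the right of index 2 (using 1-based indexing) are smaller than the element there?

7

The element at index 2 is 37.
Elements after it: 26, 23, 14, 13, 12, 1, 9
Those smaller than 37: 26, 23, 14, 13, 12, 1, 9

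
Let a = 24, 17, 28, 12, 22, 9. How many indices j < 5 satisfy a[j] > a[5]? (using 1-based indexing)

2 such elements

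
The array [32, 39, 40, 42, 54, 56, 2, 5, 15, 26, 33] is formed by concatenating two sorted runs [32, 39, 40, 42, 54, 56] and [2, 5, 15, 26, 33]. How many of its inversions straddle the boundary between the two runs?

Count, for every r in R, how many entries of L exceed r:
r = 2: 32, 39, 40, 42, 54, 56 → 6
r = 5: 32, 39, 40, 42, 54, 56 → 6
r = 15: 32, 39, 40, 42, 54, 56 → 6
r = 26: 32, 39, 40, 42, 54, 56 → 6
r = 33: 39, 40, 42, 54, 56 → 5
Cross-inversions: 6 + 6 + 6 + 6 + 5 = 29

29 split inversions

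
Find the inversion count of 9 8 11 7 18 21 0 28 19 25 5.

Inversions: 22

Count, for each position, how many later elements it exceeds:
9 → 8, 7, 0, 5 → 4
8 → 7, 0, 5 → 3
11 → 7, 0, 5 → 3
7 → 0, 5 → 2
18 → 0, 5 → 2
21 → 0, 19, 5 → 3
0 → none → 0
28 → 19, 25, 5 → 3
19 → 5 → 1
25 → 5 → 1
5 → none → 0
Sum: 4 + 3 + 3 + 2 + 2 + 3 + 0 + 3 + 1 + 1 + 0 = 22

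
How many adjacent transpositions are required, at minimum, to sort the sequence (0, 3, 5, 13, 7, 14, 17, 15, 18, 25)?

2 swaps

The minimum number of adjacent swaps to sort an array equals its inversion count, since every such swap removes exactly one inversion.
Count inversions — for each element, later elements that are smaller:
0: none → 0
3: none → 0
5: none → 0
13: 7 → 1
7: none → 0
14: none → 0
17: 15 → 1
15: none → 0
18: none → 0
25: none → 0
Total inversions: 0 + 0 + 0 + 1 + 0 + 0 + 1 + 0 + 0 + 0 = 2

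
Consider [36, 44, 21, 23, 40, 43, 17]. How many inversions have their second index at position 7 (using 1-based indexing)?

6

The element at index 7 is 17.
Elements before it: 36, 44, 21, 23, 40, 43
Those larger than 17: 36, 44, 21, 23, 40, 43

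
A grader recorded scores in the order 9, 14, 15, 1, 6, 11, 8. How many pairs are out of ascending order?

Inversions: 12

Out-of-order index pairs (1-indexed):
(1,4): 9 > 1
(1,5): 9 > 6
(1,7): 9 > 8
(2,4): 14 > 1
(2,5): 14 > 6
(2,6): 14 > 11
(2,7): 14 > 8
(3,4): 15 > 1
(3,5): 15 > 6
(3,6): 15 > 11
(3,7): 15 > 8
(6,7): 11 > 8
That's 12 pairs.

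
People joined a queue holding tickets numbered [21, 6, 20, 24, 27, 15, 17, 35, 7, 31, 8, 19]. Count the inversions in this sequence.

Sweep left to right; for each value list the smaller values that follow it:
21: 7
6: 0
20: 5
24: 5
27: 5
15: 2
17: 2
35: 4
7: 0
31: 2
8: 0
19: 0
Sum: 7 + 0 + 5 + 5 + 5 + 2 + 2 + 4 + 0 + 2 + 0 + 0 = 32

32 inversions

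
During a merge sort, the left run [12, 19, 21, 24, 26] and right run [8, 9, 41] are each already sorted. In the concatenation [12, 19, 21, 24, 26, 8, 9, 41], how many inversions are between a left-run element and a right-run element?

10

Take each right-half value and tally the left-half values above it:
r = 8: 12, 19, 21, 24, 26 → 5
r = 9: 12, 19, 21, 24, 26 → 5
r = 41: none → 0
Cross-inversions: 5 + 5 + 0 = 10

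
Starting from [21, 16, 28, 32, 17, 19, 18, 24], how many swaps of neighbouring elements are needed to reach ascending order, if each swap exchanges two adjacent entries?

Minimum adjacent swaps = number of inversions (each swap of adjacent out-of-order elements removes one inversion and no swap can remove more).
Count inversions — for each element, later elements that are smaller:
21: 16, 17, 19, 18 → 4
16: none → 0
28: 17, 19, 18, 24 → 4
32: 17, 19, 18, 24 → 4
17: none → 0
19: 18 → 1
18: none → 0
24: none → 0
Total inversions: 4 + 0 + 4 + 4 + 0 + 1 + 0 + 0 = 13

13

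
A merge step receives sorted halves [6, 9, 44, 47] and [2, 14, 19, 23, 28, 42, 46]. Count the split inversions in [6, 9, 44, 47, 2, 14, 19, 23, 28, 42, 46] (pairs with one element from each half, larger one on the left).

For each element r of the right run, count left-run elements greater than r:
r = 2: 6, 9, 44, 47 → 4
r = 14: 44, 47 → 2
r = 19: 44, 47 → 2
r = 23: 44, 47 → 2
r = 28: 44, 47 → 2
r = 42: 44, 47 → 2
r = 46: 47 → 1
Cross-inversions: 4 + 2 + 2 + 2 + 2 + 2 + 1 = 15

15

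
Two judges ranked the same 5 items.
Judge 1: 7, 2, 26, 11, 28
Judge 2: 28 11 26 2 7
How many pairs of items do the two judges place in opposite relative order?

10

Assign each item its position (1..5) in the first ordering, then rewrite the second ordering as that position sequence:
positions: 7→1, 2→2, 26→3, 11→4, 28→5
second ordering as positions: [5, 4, 3, 2, 1]
Discordant pairs = inversions in this position sequence.
5: 4, 3, 2, 1 → 4
4: 3, 2, 1 → 3
3: 2, 1 → 2
2: 1 → 1
1: 0
Total: 4 + 3 + 2 + 1 + 0 = 10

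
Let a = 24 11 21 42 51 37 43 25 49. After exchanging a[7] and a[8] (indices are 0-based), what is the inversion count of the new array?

11

Positions 7 and 8 hold 25 and 49; after swapping, the array is [24, 11, 21, 42, 51, 37, 43, 49, 25].
For each element, count later entries that are smaller:
24 → 11, 21 → 2
11 → none → 0
21 → none → 0
42 → 37, 25 → 2
51 → 37, 43, 49, 25 → 4
37 → 25 → 1
43 → 25 → 1
49 → 25 → 1
25 → none → 0
Sum: 2 + 0 + 0 + 2 + 4 + 1 + 1 + 1 + 0 = 11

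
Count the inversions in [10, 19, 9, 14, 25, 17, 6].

11

Sweep left to right; for each value list the smaller values that follow it:
10: 2
19: 4
9: 1
14: 1
25: 2
17: 1
6: 0
Sum: 2 + 4 + 1 + 1 + 2 + 1 + 0 = 11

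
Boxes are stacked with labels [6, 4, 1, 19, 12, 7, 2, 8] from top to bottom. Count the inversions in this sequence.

13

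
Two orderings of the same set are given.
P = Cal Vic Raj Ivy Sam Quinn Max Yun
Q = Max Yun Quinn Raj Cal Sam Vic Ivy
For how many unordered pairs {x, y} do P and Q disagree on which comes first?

21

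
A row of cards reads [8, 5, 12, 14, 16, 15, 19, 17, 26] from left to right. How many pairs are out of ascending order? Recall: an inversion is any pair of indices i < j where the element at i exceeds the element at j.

Sweep left to right; for each value list the smaller values that follow it:
8 → 5 → 1
5 → none → 0
12 → none → 0
14 → none → 0
16 → 15 → 1
15 → none → 0
19 → 17 → 1
17 → none → 0
26 → none → 0
Sum: 1 + 0 + 0 + 0 + 1 + 0 + 1 + 0 + 0 = 3

Inversions: 3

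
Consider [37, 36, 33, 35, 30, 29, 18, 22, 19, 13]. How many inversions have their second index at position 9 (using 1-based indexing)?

7 such elements

The element at index 9 is 19.
Elements before it: 37, 36, 33, 35, 30, 29, 18, 22
Those larger than 19: 37, 36, 33, 35, 30, 29, 22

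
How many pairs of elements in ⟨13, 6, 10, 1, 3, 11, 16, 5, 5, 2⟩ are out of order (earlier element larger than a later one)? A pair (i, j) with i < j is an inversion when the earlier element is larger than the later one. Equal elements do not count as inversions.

27

For each element, count later entries that are smaller:
13: 8
6: 5
10: 5
1: 0
3: 1
11: 3
16: 3
5: 1
5: 1
2: 0
Sum: 8 + 5 + 5 + 0 + 1 + 3 + 3 + 1 + 1 + 0 = 27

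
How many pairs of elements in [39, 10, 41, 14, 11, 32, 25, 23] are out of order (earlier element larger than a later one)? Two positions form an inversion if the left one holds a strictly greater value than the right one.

There are 15 out-of-order pairs.

Sweep left to right; for each value list the smaller values that follow it:
39 → 10, 14, 11, 32, 25, 23 → 6
10 → none → 0
41 → 14, 11, 32, 25, 23 → 5
14 → 11 → 1
11 → none → 0
32 → 25, 23 → 2
25 → 23 → 1
23 → none → 0
Sum: 6 + 0 + 5 + 1 + 0 + 2 + 1 + 0 = 15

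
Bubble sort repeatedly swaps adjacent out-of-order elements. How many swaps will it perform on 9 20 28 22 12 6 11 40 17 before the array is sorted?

17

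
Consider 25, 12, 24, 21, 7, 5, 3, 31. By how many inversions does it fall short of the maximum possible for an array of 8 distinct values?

Maximum inversions for 8 distinct elements is C(8, 2) = 8·7/2 = 28.
Current inversions — for each element, count later smaller elements:
25: 6
12: 3
24: 4
21: 3
7: 2
5: 1
3: 0
31: 0
Current total: 6 + 3 + 4 + 3 + 2 + 1 + 0 + 0 = 19
Shortfall: 28 − 19 = 9

9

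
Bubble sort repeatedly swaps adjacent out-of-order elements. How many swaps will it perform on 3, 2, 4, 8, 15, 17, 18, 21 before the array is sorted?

The minimum number of adjacent swaps to sort an array equals its inversion count, since every such swap removes exactly one inversion.
Count inversions — for each element, later elements that are smaller:
3: 2 → 1
2: none → 0
4: none → 0
8: none → 0
15: none → 0
17: none → 0
18: none → 0
21: none → 0
Total inversions: 1 + 0 + 0 + 0 + 0 + 0 + 0 + 0 = 1

1 adjacent swap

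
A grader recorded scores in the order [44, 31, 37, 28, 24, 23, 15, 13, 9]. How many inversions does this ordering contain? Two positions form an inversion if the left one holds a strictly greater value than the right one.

Element-by-element contributions:
44 → 31, 37, 28, 24, 23, 15, 13, 9 → 8
31 → 28, 24, 23, 15, 13, 9 → 6
37 → 28, 24, 23, 15, 13, 9 → 6
28 → 24, 23, 15, 13, 9 → 5
24 → 23, 15, 13, 9 → 4
23 → 15, 13, 9 → 3
15 → 13, 9 → 2
13 → 9 → 1
9 → none → 0
Sum: 8 + 6 + 6 + 5 + 4 + 3 + 2 + 1 + 0 = 35

35 inversions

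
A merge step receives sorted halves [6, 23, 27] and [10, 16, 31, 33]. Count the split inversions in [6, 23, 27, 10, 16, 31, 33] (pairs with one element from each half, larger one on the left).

Take each right-half value and tally the left-half values above it:
r = 10: 23, 27 → 2
r = 16: 23, 27 → 2
r = 31: none → 0
r = 33: none → 0
Cross-inversions: 2 + 2 + 0 + 0 = 4

4 split inversions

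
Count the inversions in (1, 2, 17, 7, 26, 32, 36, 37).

For each element, count later entries that are smaller:
1: 0
2: 0
17: 1
7: 0
26: 0
32: 0
36: 0
37: 0
Sum: 0 + 0 + 1 + 0 + 0 + 0 + 0 + 0 = 1

1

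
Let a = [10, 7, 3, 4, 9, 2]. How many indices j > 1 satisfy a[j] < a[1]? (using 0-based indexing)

The element at index 1 is 7.
Elements after it: 3, 4, 9, 2
Those smaller than 7: 3, 4, 2

3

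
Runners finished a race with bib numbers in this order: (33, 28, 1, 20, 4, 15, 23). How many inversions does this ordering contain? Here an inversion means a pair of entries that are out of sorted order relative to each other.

There are 13 inversions.

Sweep left to right; for each value list the smaller values that follow it:
33 → 28, 1, 20, 4, 15, 23 → 6
28 → 1, 20, 4, 15, 23 → 5
1 → none → 0
20 → 4, 15 → 2
4 → none → 0
15 → none → 0
23 → none → 0
Sum: 6 + 5 + 0 + 2 + 0 + 0 + 0 = 13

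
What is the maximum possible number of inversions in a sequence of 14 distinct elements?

91

The maximum occurs when the array is in strictly decreasing order: every one of the C(14, 2) pairs is inverted.
C(14, 2) = 14·13/2 = 91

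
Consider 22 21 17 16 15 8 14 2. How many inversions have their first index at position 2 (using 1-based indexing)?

6

The element at index 2 is 21.
Elements after it: 17, 16, 15, 8, 14, 2
Those smaller than 21: 17, 16, 15, 8, 14, 2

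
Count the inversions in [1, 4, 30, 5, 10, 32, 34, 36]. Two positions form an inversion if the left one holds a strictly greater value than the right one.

There are 2 inversions.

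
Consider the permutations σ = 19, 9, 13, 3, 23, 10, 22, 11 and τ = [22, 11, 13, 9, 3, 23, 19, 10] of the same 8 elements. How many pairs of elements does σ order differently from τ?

Assign each item its position (1..8) in the first ordering, then rewrite the second ordering as that position sequence:
positions: 19→1, 9→2, 13→3, 3→4, 23→5, 10→6, 22→7, 11→8
second ordering as positions: [7, 8, 3, 2, 4, 5, 1, 6]
Discordant pairs = inversions in this position sequence.
7: 3, 2, 4, 5, 1, 6 → 6
8: 3, 2, 4, 5, 1, 6 → 6
3: 2, 1 → 2
2: 1 → 1
4: 1 → 1
5: 1 → 1
1: 0
6: 0
Total: 6 + 6 + 2 + 1 + 1 + 1 + 0 + 0 = 17

17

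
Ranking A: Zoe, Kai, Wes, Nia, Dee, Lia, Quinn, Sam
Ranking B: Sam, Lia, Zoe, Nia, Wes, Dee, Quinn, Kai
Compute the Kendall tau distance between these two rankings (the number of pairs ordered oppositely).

There are 17 discordant pairs.

Assign each item its position (1..8) in the first ordering, then rewrite the second ordering as that position sequence:
positions: Zoe→1, Kai→2, Wes→3, Nia→4, Dee→5, Lia→6, Quinn→7, Sam→8
second ordering as positions: [8, 6, 1, 4, 3, 5, 7, 2]
Discordant pairs = inversions in this position sequence.
8: 6, 1, 4, 3, 5, 7, 2 → 7
6: 1, 4, 3, 5, 2 → 5
1: 0
4: 3, 2 → 2
3: 2 → 1
5: 2 → 1
7: 2 → 1
2: 0
Total: 7 + 5 + 0 + 2 + 1 + 1 + 1 + 0 = 17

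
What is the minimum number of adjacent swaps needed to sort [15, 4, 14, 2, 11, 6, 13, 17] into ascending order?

The minimum number of adjacent swaps to sort an array equals its inversion count, since every such swap removes exactly one inversion.
Count inversions — for each element, later elements that are smaller:
15: 4, 14, 2, 11, 6, 13 → 6
4: 2 → 1
14: 2, 11, 6, 13 → 4
2: none → 0
11: 6 → 1
6: none → 0
13: none → 0
17: none → 0
Total inversions: 6 + 1 + 4 + 0 + 1 + 0 + 0 + 0 = 12

12 adjacent swaps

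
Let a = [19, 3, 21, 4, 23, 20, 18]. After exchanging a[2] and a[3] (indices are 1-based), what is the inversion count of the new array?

10

Positions 2 and 3 hold 3 and 21; after swapping, the array is [19, 21, 3, 4, 23, 20, 18].
For each element, count later entries that are smaller:
19 → 3, 4, 18 → 3
21 → 3, 4, 20, 18 → 4
3 → none → 0
4 → none → 0
23 → 20, 18 → 2
20 → 18 → 1
18 → none → 0
Sum: 3 + 4 + 0 + 0 + 2 + 1 + 0 = 10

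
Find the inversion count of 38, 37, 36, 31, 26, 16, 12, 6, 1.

There are 36 inversions.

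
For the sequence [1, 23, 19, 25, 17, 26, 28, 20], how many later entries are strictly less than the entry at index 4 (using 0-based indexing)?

The element at index 4 is 17.
Elements after it: 26, 28, 20
None of them are smaller than 17.

0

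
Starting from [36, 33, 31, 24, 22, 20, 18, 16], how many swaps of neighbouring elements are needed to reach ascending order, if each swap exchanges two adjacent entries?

28

Each adjacent swap fixes exactly one inversion, so the minimum swap count equals the number of inversions.
Count inversions — for each element, later elements that are smaller:
36: 33, 31, 24, 22, 20, 18, 16 → 7
33: 31, 24, 22, 20, 18, 16 → 6
31: 24, 22, 20, 18, 16 → 5
24: 22, 20, 18, 16 → 4
22: 20, 18, 16 → 3
20: 18, 16 → 2
18: 16 → 1
16: none → 0
Total inversions: 7 + 6 + 5 + 4 + 3 + 2 + 1 + 0 = 28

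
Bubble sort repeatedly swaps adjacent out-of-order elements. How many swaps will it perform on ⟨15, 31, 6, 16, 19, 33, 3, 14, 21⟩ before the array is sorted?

Minimum adjacent swaps = number of inversions (each swap of adjacent out-of-order elements removes one inversion and no swap can remove more).
Count inversions — for each element, later elements that are smaller:
15: 6, 3, 14 → 3
31: 6, 16, 19, 3, 14, 21 → 6
6: 3 → 1
16: 3, 14 → 2
19: 3, 14 → 2
33: 3, 14, 21 → 3
3: none → 0
14: none → 0
21: none → 0
Total inversions: 3 + 6 + 1 + 2 + 2 + 3 + 0 + 0 + 0 = 17

Swaps: 17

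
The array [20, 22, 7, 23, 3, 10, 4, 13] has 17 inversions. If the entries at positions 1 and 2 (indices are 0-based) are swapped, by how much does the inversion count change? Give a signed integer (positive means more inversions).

-1

Positions 1 and 2 hold 22 and 7; after swapping, the array is [20, 7, 22, 23, 3, 10, 4, 13].
Sweep left to right; for each value list the smaller values that follow it:
20 → 7, 3, 10, 4, 13 → 5
7 → 3, 4 → 2
22 → 3, 10, 4, 13 → 4
23 → 3, 10, 4, 13 → 4
3 → none → 0
10 → 4 → 1
4 → none → 0
13 → none → 0
Sum: 5 + 2 + 4 + 4 + 0 + 1 + 0 + 0 = 16
Change: 16 − 17 = -1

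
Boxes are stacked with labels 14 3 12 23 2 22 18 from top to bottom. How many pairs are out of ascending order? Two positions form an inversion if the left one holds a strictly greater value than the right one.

Listing every pair i<j with a[i]>a[j] (using 1-based positions):
(1,2): 14 > 3
(1,3): 14 > 12
(1,5): 14 > 2
(2,5): 3 > 2
(3,5): 12 > 2
(4,5): 23 > 2
(4,6): 23 > 22
(4,7): 23 > 18
(6,7): 22 > 18
That's 9 pairs.

9 out-of-order pairs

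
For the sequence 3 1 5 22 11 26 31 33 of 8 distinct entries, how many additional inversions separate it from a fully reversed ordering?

26 inversions short

Maximum inversions for 8 distinct elements is C(8, 2) = 8·7/2 = 28.
Current inversions — for each element, count later smaller elements:
3: 1
1: 0
5: 0
22: 1
11: 0
26: 0
31: 0
33: 0
Current total: 1 + 0 + 0 + 1 + 0 + 0 + 0 + 0 = 2
Shortfall: 28 − 2 = 26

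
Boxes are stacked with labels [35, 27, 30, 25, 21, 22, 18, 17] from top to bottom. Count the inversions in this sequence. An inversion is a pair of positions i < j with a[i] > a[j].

Out-of-order pairs: 26

Element-by-element contributions:
35: 7
27: 5
30: 5
25: 4
21: 2
22: 2
18: 1
17: 0
Sum: 7 + 5 + 5 + 4 + 2 + 2 + 1 + 0 = 26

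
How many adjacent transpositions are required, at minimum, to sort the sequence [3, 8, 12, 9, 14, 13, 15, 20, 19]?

3

Minimum adjacent swaps = number of inversions (each swap of adjacent out-of-order elements removes one inversion and no swap can remove more).
Count inversions — for each element, later elements that are smaller:
3: none → 0
8: none → 0
12: 9 → 1
9: none → 0
14: 13 → 1
13: none → 0
15: none → 0
20: 19 → 1
19: none → 0
Total inversions: 0 + 0 + 1 + 0 + 1 + 0 + 0 + 1 + 0 = 3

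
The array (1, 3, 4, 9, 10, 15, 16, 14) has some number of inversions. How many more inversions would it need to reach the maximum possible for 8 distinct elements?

Maximum inversions for 8 distinct elements is C(8, 2) = 8·7/2 = 28.
Current inversions — for each element, count later smaller elements:
1: 0
3: 0
4: 0
9: 0
10: 0
15: 1
16: 1
14: 0
Current total: 0 + 0 + 0 + 0 + 0 + 1 + 1 + 0 = 2
Shortfall: 28 − 2 = 26

26 inversions short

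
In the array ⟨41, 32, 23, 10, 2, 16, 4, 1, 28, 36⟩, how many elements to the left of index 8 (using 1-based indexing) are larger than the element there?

7

The element at index 8 is 1.
Elements before it: 41, 32, 23, 10, 2, 16, 4
Those larger than 1: 41, 32, 23, 10, 2, 16, 4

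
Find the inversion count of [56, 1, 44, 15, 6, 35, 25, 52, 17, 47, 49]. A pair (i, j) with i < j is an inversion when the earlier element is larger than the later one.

There are 22 inversions.

Sweep left to right; for each value list the smaller values that follow it:
56 → 1, 44, 15, 6, 35, 25, 52, 17, 47, 49 → 10
1 → none → 0
44 → 15, 6, 35, 25, 17 → 5
15 → 6 → 1
6 → none → 0
35 → 25, 17 → 2
25 → 17 → 1
52 → 17, 47, 49 → 3
17 → none → 0
47 → none → 0
49 → none → 0
Sum: 10 + 0 + 5 + 1 + 0 + 2 + 1 + 3 + 0 + 0 + 0 = 22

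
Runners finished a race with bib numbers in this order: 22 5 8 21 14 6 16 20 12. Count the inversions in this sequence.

For each element, count later entries that are smaller:
22: 8
5: 0
8: 1
21: 5
14: 2
6: 0
16: 1
20: 1
12: 0
Sum: 8 + 0 + 1 + 5 + 2 + 0 + 1 + 1 + 0 = 18

There are 18 inversions.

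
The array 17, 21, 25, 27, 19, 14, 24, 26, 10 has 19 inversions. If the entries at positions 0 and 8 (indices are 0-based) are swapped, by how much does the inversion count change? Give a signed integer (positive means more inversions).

Positions 0 and 8 hold 17 and 10; after swapping, the array is [10, 21, 25, 27, 19, 14, 24, 26, 17].
Count, for each position, how many later elements it exceeds:
10 → none → 0
21 → 19, 14, 17 → 3
25 → 19, 14, 24, 17 → 4
27 → 19, 14, 24, 26, 17 → 5
19 → 14, 17 → 2
14 → none → 0
24 → 17 → 1
26 → 17 → 1
17 → none → 0
Sum: 0 + 3 + 4 + 5 + 2 + 0 + 1 + 1 + 0 = 16
Change: 16 − 19 = -3

-3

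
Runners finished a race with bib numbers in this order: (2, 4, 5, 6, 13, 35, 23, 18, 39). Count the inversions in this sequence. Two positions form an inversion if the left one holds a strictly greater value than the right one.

For each element, count later entries that are smaller:
2 → none → 0
4 → none → 0
5 → none → 0
6 → none → 0
13 → none → 0
35 → 23, 18 → 2
23 → 18 → 1
18 → none → 0
39 → none → 0
Sum: 0 + 0 + 0 + 0 + 0 + 2 + 1 + 0 + 0 = 3

3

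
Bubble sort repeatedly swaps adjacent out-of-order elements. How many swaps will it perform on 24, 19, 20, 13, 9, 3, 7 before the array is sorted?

Each adjacent swap fixes exactly one inversion, so the minimum swap count equals the number of inversions.
Count inversions — for each element, later elements that are smaller:
24: 19, 20, 13, 9, 3, 7 → 6
19: 13, 9, 3, 7 → 4
20: 13, 9, 3, 7 → 4
13: 9, 3, 7 → 3
9: 3, 7 → 2
3: none → 0
7: none → 0
Total inversions: 6 + 4 + 4 + 3 + 2 + 0 + 0 = 19

19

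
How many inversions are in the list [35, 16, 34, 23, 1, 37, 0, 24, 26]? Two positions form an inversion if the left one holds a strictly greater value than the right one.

20

Sweep left to right; for each value list the smaller values that follow it:
35 → 16, 34, 23, 1, 0, 24, 26 → 7
16 → 1, 0 → 2
34 → 23, 1, 0, 24, 26 → 5
23 → 1, 0 → 2
1 → 0 → 1
37 → 0, 24, 26 → 3
0 → none → 0
24 → none → 0
26 → none → 0
Sum: 7 + 2 + 5 + 2 + 1 + 3 + 0 + 0 + 0 = 20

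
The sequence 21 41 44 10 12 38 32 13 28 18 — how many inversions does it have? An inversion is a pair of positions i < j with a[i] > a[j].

26 inversions

Count, for each position, how many later elements it exceeds:
21: 4
41: 7
44: 7
10: 0
12: 0
38: 4
32: 3
13: 0
28: 1
18: 0
Sum: 4 + 7 + 7 + 0 + 0 + 4 + 3 + 0 + 1 + 0 = 26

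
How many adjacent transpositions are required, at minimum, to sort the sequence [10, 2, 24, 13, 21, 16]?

There are 5 swaps.

Each adjacent swap fixes exactly one inversion, so the minimum swap count equals the number of inversions.
Count inversions — for each element, later elements that are smaller:
10: 2 → 1
2: none → 0
24: 13, 21, 16 → 3
13: none → 0
21: 16 → 1
16: none → 0
Total inversions: 1 + 0 + 3 + 0 + 1 + 0 = 5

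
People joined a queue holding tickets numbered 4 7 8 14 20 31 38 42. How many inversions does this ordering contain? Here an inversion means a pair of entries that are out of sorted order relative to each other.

Count, for each position, how many later elements it exceeds:
4: 0
7: 0
8: 0
14: 0
20: 0
31: 0
38: 0
42: 0
Sum: 0 + 0 + 0 + 0 + 0 + 0 + 0 + 0 = 0

0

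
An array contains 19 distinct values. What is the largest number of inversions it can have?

171

The maximum occurs when the array is in strictly decreasing order: every one of the C(19, 2) pairs is inverted.
C(19, 2) = 19·18/2 = 171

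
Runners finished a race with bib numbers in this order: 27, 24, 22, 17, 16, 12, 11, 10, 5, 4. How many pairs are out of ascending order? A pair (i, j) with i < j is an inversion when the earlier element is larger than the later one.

Element-by-element contributions:
27: 9
24: 8
22: 7
17: 6
16: 5
12: 4
11: 3
10: 2
5: 1
4: 0
Sum: 9 + 8 + 7 + 6 + 5 + 4 + 3 + 2 + 1 + 0 = 45

45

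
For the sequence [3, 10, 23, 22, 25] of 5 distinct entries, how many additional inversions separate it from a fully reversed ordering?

Maximum inversions for 5 distinct elements is C(5, 2) = 5·4/2 = 10.
Current inversions — for each element, count later smaller elements:
3: 0
10: 0
23: 1
22: 0
25: 0
Current total: 0 + 0 + 1 + 0 + 0 = 1
Shortfall: 10 − 1 = 9

9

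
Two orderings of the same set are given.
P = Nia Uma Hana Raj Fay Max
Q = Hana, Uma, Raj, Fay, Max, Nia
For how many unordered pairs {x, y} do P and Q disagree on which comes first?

Assign each item its position (1..6) in the first ordering, then rewrite the second ordering as that position sequence:
positions: Nia→1, Uma→2, Hana→3, Raj→4, Fay→5, Max→6
second ordering as positions: [3, 2, 4, 5, 6, 1]
Discordant pairs = inversions in this position sequence.
3: 2, 1 → 2
2: 1 → 1
4: 1 → 1
5: 1 → 1
6: 1 → 1
1: 0
Total: 2 + 1 + 1 + 1 + 1 + 0 = 6

6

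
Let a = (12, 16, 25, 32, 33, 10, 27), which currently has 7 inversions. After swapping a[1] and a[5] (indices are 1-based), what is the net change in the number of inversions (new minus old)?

+7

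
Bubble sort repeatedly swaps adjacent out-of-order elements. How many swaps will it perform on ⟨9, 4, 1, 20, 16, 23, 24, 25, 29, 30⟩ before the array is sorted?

The minimum number of adjacent swaps to sort an array equals its inversion count, since every such swap removes exactly one inversion.
Count inversions — for each element, later elements that are smaller:
9: 4, 1 → 2
4: 1 → 1
1: none → 0
20: 16 → 1
16: none → 0
23: none → 0
24: none → 0
25: none → 0
29: none → 0
30: none → 0
Total inversions: 2 + 1 + 0 + 1 + 0 + 0 + 0 + 0 + 0 + 0 = 4

4 adjacent swaps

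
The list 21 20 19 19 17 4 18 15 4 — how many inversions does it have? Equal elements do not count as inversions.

31 inversions

Sweep left to right; for each value list the smaller values that follow it:
21: 8
20: 7
19: 5
19: 5
17: 3
4: 0
18: 2
15: 1
4: 0
Sum: 8 + 7 + 5 + 5 + 3 + 0 + 2 + 1 + 0 = 31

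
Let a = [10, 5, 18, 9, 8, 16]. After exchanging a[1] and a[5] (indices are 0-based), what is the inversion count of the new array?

Positions 1 and 5 hold 5 and 16; after swapping, the array is [10, 16, 18, 9, 8, 5].
For each element, count later entries that are smaller:
10: 3
16: 3
18: 3
9: 2
8: 1
5: 0
Sum: 3 + 3 + 3 + 2 + 1 + 0 = 12

Inversions: 12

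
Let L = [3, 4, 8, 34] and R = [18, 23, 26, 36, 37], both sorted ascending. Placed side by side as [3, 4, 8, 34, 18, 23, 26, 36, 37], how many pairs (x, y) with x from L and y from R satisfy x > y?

3 split inversions

Count, for every r in R, how many entries of L exceed r:
r = 18: 34 → 1
r = 23: 34 → 1
r = 26: 34 → 1
r = 36: none → 0
r = 37: none → 0
Cross-inversions: 1 + 1 + 1 + 0 + 0 = 3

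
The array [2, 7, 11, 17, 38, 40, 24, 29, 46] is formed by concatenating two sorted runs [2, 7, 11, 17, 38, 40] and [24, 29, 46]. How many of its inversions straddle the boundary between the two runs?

Take each right-half value and tally the left-half values above it:
r = 24: 38, 40 → 2
r = 29: 38, 40 → 2
r = 46: none → 0
Cross-inversions: 2 + 2 + 0 = 4

4 split inversions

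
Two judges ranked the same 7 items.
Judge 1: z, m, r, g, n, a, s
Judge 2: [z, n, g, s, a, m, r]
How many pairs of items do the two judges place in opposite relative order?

Assign each item its position (1..7) in the first ordering, then rewrite the second ordering as that position sequence:
positions: z→1, m→2, r→3, g→4, n→5, a→6, s→7
second ordering as positions: [1, 5, 4, 7, 6, 2, 3]
Discordant pairs = inversions in this position sequence.
1: 0
5: 4, 2, 3 → 3
4: 2, 3 → 2
7: 6, 2, 3 → 3
6: 2, 3 → 2
2: 0
3: 0
Total: 0 + 3 + 2 + 3 + 2 + 0 + 0 = 10

10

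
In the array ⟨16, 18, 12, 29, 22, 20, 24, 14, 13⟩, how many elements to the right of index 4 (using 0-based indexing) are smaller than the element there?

The element at index 4 is 22.
Elements after it: 20, 24, 14, 13
Those smaller than 22: 20, 14, 13

3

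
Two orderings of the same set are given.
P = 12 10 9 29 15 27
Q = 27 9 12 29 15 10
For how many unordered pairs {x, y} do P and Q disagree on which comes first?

Assign each item its position (1..6) in the first ordering, then rewrite the second ordering as that position sequence:
positions: 12→1, 10→2, 9→3, 29→4, 15→5, 27→6
second ordering as positions: [6, 3, 1, 4, 5, 2]
Discordant pairs = inversions in this position sequence.
6: 3, 1, 4, 5, 2 → 5
3: 1, 2 → 2
1: 0
4: 2 → 1
5: 2 → 1
2: 0
Total: 5 + 2 + 0 + 1 + 1 + 0 = 9

9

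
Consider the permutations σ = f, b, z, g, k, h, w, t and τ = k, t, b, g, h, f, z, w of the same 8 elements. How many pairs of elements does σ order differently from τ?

Assign each item its position (1..8) in the first ordering, then rewrite the second ordering as that position sequence:
positions: f→1, b→2, z→3, g→4, k→5, h→6, w→7, t→8
second ordering as positions: [5, 8, 2, 4, 6, 1, 3, 7]
Discordant pairs = inversions in this position sequence.
5: 2, 4, 1, 3 → 4
8: 2, 4, 6, 1, 3, 7 → 6
2: 1 → 1
4: 1, 3 → 2
6: 1, 3 → 2
1: 0
3: 0
7: 0
Total: 4 + 6 + 1 + 2 + 2 + 0 + 0 + 0 = 15

15 discordant pairs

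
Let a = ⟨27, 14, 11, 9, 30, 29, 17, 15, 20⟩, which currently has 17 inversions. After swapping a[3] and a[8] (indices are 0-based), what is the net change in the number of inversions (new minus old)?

+5

Positions 3 and 8 hold 9 and 20; after swapping, the array is [27, 14, 11, 20, 30, 29, 17, 15, 9].
Sweep left to right; for each value list the smaller values that follow it:
27: 6
14: 2
11: 1
20: 3
30: 4
29: 3
17: 2
15: 1
9: 0
Sum: 6 + 2 + 1 + 3 + 4 + 3 + 2 + 1 + 0 = 22
Change: 22 − 17 = +5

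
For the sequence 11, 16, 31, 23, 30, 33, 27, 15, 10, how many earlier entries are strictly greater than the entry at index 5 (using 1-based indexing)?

1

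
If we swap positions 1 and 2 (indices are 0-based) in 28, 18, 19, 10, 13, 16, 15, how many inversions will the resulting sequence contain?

Inversions: 16

Positions 1 and 2 hold 18 and 19; after swapping, the array is [28, 19, 18, 10, 13, 16, 15].
Element-by-element contributions:
28 → 19, 18, 10, 13, 16, 15 → 6
19 → 18, 10, 13, 16, 15 → 5
18 → 10, 13, 16, 15 → 4
10 → none → 0
13 → none → 0
16 → 15 → 1
15 → none → 0
Sum: 6 + 5 + 4 + 0 + 0 + 1 + 0 = 16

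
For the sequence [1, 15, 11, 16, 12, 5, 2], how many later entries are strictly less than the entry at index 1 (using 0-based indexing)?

4

The element at index 1 is 15.
Elements after it: 11, 16, 12, 5, 2
Those smaller than 15: 11, 12, 5, 2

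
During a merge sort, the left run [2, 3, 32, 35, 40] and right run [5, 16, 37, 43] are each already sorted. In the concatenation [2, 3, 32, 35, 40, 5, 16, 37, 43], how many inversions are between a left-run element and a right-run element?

7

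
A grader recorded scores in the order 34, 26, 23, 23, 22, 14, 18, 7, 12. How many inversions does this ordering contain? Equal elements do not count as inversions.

33 inversions

Sweep left to right; for each value list the smaller values that follow it:
34 → 26, 23, 23, 22, 14, 18, 7, 12 → 8
26 → 23, 23, 22, 14, 18, 7, 12 → 7
23 → 22, 14, 18, 7, 12 → 5
23 → 22, 14, 18, 7, 12 → 5
22 → 14, 18, 7, 12 → 4
14 → 7, 12 → 2
18 → 7, 12 → 2
7 → none → 0
12 → none → 0
Sum: 8 + 7 + 5 + 5 + 4 + 2 + 2 + 0 + 0 = 33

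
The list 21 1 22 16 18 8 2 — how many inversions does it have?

14

Sweep left to right; for each value list the smaller values that follow it:
21 → 1, 16, 18, 8, 2 → 5
1 → none → 0
22 → 16, 18, 8, 2 → 4
16 → 8, 2 → 2
18 → 8, 2 → 2
8 → 2 → 1
2 → none → 0
Sum: 5 + 0 + 4 + 2 + 2 + 1 + 0 = 14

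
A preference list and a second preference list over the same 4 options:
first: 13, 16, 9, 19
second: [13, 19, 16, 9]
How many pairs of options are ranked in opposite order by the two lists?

Assign each item its position (1..4) in the first ordering, then rewrite the second ordering as that position sequence:
positions: 13→1, 16→2, 9→3, 19→4
second ordering as positions: [1, 4, 2, 3]
Discordant pairs = inversions in this position sequence.
1: 0
4: 2, 3 → 2
2: 0
3: 0
Total: 0 + 2 + 0 + 0 = 2

Pairs: 2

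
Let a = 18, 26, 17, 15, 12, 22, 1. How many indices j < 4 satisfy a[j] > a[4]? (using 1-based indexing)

The element at index 4 is 15.
Elements before it: 18, 26, 17
Those larger than 15: 18, 26, 17

3 such elements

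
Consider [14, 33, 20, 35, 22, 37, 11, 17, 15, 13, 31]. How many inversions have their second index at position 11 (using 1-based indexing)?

3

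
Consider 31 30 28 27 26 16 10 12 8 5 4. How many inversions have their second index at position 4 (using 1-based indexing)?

3

The element at index 4 is 27.
Elements before it: 31, 30, 28
Those larger than 27: 31, 30, 28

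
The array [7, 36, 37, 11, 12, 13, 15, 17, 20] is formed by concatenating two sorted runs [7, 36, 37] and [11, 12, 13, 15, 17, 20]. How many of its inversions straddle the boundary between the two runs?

Count, for every r in R, how many entries of L exceed r:
r = 11: 36, 37 → 2
r = 12: 36, 37 → 2
r = 13: 36, 37 → 2
r = 15: 36, 37 → 2
r = 17: 36, 37 → 2
r = 20: 36, 37 → 2
Cross-inversions: 2 + 2 + 2 + 2 + 2 + 2 = 12

12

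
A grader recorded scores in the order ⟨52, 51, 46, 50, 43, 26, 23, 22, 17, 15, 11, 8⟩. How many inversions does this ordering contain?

Inversions: 65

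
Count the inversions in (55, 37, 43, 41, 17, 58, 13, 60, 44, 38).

23 inversions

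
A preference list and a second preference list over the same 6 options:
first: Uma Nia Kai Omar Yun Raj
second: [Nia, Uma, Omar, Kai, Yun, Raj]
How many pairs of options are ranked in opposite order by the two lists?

Assign each item its position (1..6) in the first ordering, then rewrite the second ordering as that position sequence:
positions: Uma→1, Nia→2, Kai→3, Omar→4, Yun→5, Raj→6
second ordering as positions: [2, 1, 4, 3, 5, 6]
Discordant pairs = inversions in this position sequence.
2: 1 → 1
1: 0
4: 3 → 1
3: 0
5: 0
6: 0
Total: 1 + 0 + 1 + 0 + 0 + 0 = 2

There are 2 pairs.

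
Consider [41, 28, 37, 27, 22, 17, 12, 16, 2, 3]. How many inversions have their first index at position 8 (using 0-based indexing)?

0 such elements

The element at index 8 is 2.
Elements after it: 3
None of them are smaller than 2.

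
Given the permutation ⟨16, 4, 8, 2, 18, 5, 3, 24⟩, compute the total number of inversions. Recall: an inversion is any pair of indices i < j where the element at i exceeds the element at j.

For each element, count later entries that are smaller:
16 → 4, 8, 2, 5, 3 → 5
4 → 2, 3 → 2
8 → 2, 5, 3 → 3
2 → none → 0
18 → 5, 3 → 2
5 → 3 → 1
3 → none → 0
24 → none → 0
Sum: 5 + 2 + 3 + 0 + 2 + 1 + 0 + 0 = 13

There are 13 out-of-order pairs.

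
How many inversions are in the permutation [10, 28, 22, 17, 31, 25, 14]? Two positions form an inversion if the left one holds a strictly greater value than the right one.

Element-by-element contributions:
10: 0
28: 4
22: 2
17: 1
31: 2
25: 1
14: 0
Sum: 0 + 4 + 2 + 1 + 2 + 1 + 0 = 10

10 out-of-order pairs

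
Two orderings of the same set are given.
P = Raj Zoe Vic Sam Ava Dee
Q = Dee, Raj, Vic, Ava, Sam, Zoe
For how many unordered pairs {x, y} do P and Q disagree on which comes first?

Assign each item its position (1..6) in the first ordering, then rewrite the second ordering as that position sequence:
positions: Raj→1, Zoe→2, Vic→3, Sam→4, Ava→5, Dee→6
second ordering as positions: [6, 1, 3, 5, 4, 2]
Discordant pairs = inversions in this position sequence.
6: 1, 3, 5, 4, 2 → 5
1: 0
3: 2 → 1
5: 4, 2 → 2
4: 2 → 1
2: 0
Total: 5 + 0 + 1 + 2 + 1 + 0 = 9

9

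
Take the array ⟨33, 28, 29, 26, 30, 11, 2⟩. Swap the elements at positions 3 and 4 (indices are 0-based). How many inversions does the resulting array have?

18 inversions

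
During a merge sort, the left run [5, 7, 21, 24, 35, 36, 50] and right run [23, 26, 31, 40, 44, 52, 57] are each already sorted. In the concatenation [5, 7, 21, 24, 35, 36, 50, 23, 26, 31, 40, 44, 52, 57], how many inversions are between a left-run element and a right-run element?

For each element r of the right run, count left-run elements greater than r:
r = 23: 24, 35, 36, 50 → 4
r = 26: 35, 36, 50 → 3
r = 31: 35, 36, 50 → 3
r = 40: 50 → 1
r = 44: 50 → 1
r = 52: none → 0
r = 57: none → 0
Cross-inversions: 4 + 3 + 3 + 1 + 1 + 0 + 0 = 12

12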